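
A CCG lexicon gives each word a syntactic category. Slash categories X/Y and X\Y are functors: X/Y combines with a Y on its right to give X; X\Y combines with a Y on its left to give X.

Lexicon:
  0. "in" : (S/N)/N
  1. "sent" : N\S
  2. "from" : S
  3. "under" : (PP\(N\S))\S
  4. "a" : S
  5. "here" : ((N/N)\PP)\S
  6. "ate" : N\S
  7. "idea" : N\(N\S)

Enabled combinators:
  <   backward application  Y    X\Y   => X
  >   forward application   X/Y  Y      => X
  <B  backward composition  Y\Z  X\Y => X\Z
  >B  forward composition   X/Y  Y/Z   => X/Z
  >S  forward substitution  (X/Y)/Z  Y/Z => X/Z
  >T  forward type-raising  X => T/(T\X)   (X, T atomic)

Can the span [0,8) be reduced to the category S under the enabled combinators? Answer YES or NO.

[0,8] S   >
  [0,6] S/N   >S
    [0,1] "in" : (S/N)/N
    [1,6] N/N   <
      [1,4] PP   <
        [1,2] "sent" : N\S
        [2,4] PP\(N\S)   <
          [2,3] "from" : S
          [3,4] "under" : (PP\(N\S))\S
      [4,6] (N/N)\PP   <
        [4,5] "a" : S
        [5,6] "here" : ((N/N)\PP)\S
  [6,8] N   <
    [6,7] "ate" : N\S
    [7,8] "idea" : N\(N\S)

YES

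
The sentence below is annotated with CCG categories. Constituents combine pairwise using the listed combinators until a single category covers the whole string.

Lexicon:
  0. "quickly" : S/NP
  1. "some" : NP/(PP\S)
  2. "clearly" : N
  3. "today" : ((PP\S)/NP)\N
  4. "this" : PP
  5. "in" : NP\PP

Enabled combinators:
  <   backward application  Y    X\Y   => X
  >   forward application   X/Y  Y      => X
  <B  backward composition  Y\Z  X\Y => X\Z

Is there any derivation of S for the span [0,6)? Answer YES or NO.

YES

[0,6] S   >
  [0,1] "quickly" : S/NP
  [1,6] NP   >
    [1,2] "some" : NP/(PP\S)
    [2,6] PP\S   >
      [2,4] (PP\S)/NP   <
        [2,3] "clearly" : N
        [3,4] "today" : ((PP\S)/NP)\N
      [4,6] NP   <
        [4,5] "this" : PP
        [5,6] "in" : NP\PP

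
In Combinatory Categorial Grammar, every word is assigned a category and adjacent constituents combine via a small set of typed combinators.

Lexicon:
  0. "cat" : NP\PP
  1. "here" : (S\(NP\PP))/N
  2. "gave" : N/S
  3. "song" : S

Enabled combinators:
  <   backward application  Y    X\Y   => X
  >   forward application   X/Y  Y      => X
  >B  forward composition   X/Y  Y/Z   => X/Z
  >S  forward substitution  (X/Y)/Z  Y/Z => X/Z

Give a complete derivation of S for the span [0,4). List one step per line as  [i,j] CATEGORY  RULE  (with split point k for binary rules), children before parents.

[0,4] S   <
  [0,1] "cat" : NP\PP
  [1,4] S\(NP\PP)   >
    [1,2] "here" : (S\(NP\PP))/N
    [2,4] N   >
      [2,3] "gave" : N/S
      [3,4] "song" : S

[0,1] NP\PP  lex  "cat"
[1,2] (S\(NP\PP))/N  lex  "here"
[2,3] N/S  lex  "gave"
[3,4] S  lex  "song"
[2,4] N  >  k=3
[1,4] S\(NP\PP)  >  k=2
[0,4] S  <  k=1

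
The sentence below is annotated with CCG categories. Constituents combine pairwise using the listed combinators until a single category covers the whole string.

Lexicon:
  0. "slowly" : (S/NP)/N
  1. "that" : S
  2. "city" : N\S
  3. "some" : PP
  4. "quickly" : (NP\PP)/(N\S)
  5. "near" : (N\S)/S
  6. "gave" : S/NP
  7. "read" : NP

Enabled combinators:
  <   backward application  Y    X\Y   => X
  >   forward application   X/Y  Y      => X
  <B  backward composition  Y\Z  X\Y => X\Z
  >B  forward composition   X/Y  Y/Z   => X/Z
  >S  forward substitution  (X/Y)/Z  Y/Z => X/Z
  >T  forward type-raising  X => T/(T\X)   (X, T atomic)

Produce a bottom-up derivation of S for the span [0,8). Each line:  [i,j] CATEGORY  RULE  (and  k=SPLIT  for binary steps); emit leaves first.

[0,8] S   >
  [0,3] S/NP   >
    [0,1] "slowly" : (S/NP)/N
    [1,3] N   >
      [1,2] N/(N\S)   >T
        [1,2] "that" : S
      [2,3] "city" : N\S
  [3,8] NP   <
    [3,4] "some" : PP
    [4,8] NP\PP   >
      [4,5] "quickly" : (NP\PP)/(N\S)
      [5,8] N\S   >
        [5,6] "near" : (N\S)/S
        [6,8] S   >
          [6,7] "gave" : S/NP
          [7,8] "read" : NP

[0,1] (S/NP)/N  lex  "slowly"
[1,2] S  lex  "that"
[1,2] N/(N\S)  >T
[2,3] N\S  lex  "city"
[1,3] N  >  k=2
[0,3] S/NP  >  k=1
[3,4] PP  lex  "some"
[4,5] (NP\PP)/(N\S)  lex  "quickly"
[5,6] (N\S)/S  lex  "near"
[6,7] S/NP  lex  "gave"
[7,8] NP  lex  "read"
[6,8] S  >  k=7
[5,8] N\S  >  k=6
[4,8] NP\PP  >  k=5
[3,8] NP  <  k=4
[0,8] S  >  k=3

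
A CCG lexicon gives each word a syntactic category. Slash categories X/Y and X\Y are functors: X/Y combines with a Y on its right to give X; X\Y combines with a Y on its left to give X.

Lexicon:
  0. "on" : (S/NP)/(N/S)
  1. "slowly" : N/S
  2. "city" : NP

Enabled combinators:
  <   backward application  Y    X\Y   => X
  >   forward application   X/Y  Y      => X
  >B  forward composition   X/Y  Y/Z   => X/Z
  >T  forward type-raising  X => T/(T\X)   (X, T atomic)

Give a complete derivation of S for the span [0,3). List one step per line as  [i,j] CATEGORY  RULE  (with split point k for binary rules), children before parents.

[0,3] S   >
  [0,2] S/NP   >
    [0,1] "on" : (S/NP)/(N/S)
    [1,2] "slowly" : N/S
  [2,3] "city" : NP

[0,1] (S/NP)/(N/S)  lex  "on"
[1,2] N/S  lex  "slowly"
[0,2] S/NP  >  k=1
[2,3] NP  lex  "city"
[0,3] S  >  k=2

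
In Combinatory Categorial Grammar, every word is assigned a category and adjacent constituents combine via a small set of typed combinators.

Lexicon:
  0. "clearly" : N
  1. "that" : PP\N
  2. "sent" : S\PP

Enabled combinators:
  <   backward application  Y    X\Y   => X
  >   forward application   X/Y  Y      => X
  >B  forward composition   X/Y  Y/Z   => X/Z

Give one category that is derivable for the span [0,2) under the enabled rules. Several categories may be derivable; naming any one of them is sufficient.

[0,3] S   <
  [0,2] PP   <
    [0,1] "clearly" : N
    [1,2] "that" : PP\N
  [2,3] "sent" : S\PP

PP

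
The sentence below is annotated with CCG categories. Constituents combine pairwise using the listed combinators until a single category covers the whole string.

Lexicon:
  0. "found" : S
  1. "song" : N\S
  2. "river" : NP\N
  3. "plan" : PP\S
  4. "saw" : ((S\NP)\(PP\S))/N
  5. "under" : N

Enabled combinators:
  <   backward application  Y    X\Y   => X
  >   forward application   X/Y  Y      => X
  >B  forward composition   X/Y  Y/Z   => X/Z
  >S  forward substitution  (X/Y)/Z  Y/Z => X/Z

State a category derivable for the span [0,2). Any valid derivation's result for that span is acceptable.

N

[0,6] S   <
  [0,3] NP   <
    [0,2] N   <
      [0,1] "found" : S
      [1,2] "song" : N\S
    [2,3] "river" : NP\N
  [3,6] S\NP   <
    [3,4] "plan" : PP\S
    [4,6] (S\NP)\(PP\S)   >
      [4,5] "saw" : ((S\NP)\(PP\S))/N
      [5,6] "under" : N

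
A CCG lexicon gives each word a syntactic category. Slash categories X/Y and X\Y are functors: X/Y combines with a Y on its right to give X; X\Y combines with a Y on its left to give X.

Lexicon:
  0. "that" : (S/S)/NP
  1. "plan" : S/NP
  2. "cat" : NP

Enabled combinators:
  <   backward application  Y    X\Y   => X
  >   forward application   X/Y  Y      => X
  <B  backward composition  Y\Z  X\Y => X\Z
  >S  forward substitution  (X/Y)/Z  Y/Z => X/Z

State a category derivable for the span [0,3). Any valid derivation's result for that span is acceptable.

S

[0,3] S   >
  [0,2] S/NP   >S
    [0,1] "that" : (S/S)/NP
    [1,2] "plan" : S/NP
  [2,3] "cat" : NP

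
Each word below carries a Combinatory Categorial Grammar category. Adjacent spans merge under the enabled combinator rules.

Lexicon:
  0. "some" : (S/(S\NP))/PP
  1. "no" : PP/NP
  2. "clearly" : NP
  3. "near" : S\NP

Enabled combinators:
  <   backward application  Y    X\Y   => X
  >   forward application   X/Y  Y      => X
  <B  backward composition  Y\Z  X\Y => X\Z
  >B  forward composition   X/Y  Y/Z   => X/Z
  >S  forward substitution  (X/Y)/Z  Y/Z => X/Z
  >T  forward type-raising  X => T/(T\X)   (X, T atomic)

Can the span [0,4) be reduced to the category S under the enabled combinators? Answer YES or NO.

YES

[0,4] S   >
  [0,3] S/(S\NP)   >
    [0,1] "some" : (S/(S\NP))/PP
    [1,3] PP   >
      [1,2] "no" : PP/NP
      [2,3] "clearly" : NP
  [3,4] "near" : S\NP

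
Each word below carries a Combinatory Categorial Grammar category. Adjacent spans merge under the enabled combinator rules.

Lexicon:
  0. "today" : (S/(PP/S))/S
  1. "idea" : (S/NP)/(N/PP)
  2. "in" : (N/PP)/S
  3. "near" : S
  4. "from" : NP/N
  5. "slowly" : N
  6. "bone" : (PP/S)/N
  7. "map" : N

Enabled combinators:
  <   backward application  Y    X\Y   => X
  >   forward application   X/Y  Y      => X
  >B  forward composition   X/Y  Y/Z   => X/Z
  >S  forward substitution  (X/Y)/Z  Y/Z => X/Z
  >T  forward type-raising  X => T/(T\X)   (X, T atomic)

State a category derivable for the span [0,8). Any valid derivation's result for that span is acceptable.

[0,8] S   >
  [0,6] S/(PP/S)   >
    [0,1] "today" : (S/(PP/S))/S
    [1,6] S   >
      [1,5] S/N   >B
        [1,4] S/NP   >
          [1,2] "idea" : (S/NP)/(N/PP)
          [2,4] N/PP   >
            [2,3] "in" : (N/PP)/S
            [3,4] "near" : S
        [4,5] "from" : NP/N
      [5,6] "slowly" : N
  [6,8] PP/S   >
    [6,7] "bone" : (PP/S)/N
    [7,8] "map" : N

S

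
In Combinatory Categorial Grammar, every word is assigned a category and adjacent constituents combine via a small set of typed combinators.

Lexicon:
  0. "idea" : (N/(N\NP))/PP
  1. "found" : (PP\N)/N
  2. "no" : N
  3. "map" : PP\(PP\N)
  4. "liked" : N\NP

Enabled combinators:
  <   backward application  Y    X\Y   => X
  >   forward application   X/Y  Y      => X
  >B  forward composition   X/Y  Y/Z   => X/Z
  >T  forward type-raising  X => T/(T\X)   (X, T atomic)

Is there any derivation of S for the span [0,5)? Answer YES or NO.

(N/(N\NP))/PP (PP\N)/N N PP\(PP\N) N\NP
CKY chart[0,5] = {N, N/(N\N), NP/(NP\N), PP/(PP\N), S/(S\N)}; S ∉ chart

NO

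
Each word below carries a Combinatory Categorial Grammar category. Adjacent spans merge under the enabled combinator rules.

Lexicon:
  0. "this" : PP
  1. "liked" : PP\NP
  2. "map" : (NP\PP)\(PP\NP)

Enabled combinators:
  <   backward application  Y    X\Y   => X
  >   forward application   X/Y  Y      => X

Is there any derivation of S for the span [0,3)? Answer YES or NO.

NO

PP PP\NP (NP\PP)\(PP\NP)
CKY chart[0,3] = {NP}; S ∉ chart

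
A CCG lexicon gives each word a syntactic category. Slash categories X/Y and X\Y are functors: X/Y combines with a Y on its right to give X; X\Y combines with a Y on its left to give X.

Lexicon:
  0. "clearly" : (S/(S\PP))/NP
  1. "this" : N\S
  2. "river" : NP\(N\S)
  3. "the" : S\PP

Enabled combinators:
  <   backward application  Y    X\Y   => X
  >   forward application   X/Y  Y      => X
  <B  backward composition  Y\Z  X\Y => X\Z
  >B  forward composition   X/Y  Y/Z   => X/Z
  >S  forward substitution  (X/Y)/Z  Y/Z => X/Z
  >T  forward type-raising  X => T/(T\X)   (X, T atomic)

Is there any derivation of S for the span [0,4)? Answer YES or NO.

YES

[0,4] S   >
  [0,3] S/(S\PP)   >
    [0,1] "clearly" : (S/(S\PP))/NP
    [1,3] NP   <
      [1,2] "this" : N\S
      [2,3] "river" : NP\(N\S)
  [3,4] "the" : S\PP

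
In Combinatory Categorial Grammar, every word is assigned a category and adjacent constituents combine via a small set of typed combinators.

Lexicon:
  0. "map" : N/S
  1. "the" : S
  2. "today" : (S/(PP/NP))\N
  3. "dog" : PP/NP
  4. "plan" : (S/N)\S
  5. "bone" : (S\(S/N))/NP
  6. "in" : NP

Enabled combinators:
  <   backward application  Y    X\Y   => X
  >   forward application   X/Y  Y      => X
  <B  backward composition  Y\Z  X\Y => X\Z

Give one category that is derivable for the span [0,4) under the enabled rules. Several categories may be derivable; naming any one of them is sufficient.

[0,7] S   <
  [0,5] S/N   <
    [0,4] S   >
      [0,3] S/(PP/NP)   <
        [0,2] N   >
          [0,1] "map" : N/S
          [1,2] "the" : S
        [2,3] "today" : (S/(PP/NP))\N
      [3,4] "dog" : PP/NP
    [4,5] "plan" : (S/N)\S
  [5,7] S\(S/N)   >
    [5,6] "bone" : (S\(S/N))/NP
    [6,7] "in" : NP

S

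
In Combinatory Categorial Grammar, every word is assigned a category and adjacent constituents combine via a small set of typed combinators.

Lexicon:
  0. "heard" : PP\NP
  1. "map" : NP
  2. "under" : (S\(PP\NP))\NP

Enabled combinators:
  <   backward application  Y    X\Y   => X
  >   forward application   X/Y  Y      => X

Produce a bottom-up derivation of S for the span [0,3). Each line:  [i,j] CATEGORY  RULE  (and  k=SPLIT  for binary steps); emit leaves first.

[0,1] PP\NP  lex  "heard"
[1,2] NP  lex  "map"
[2,3] (S\(PP\NP))\NP  lex  "under"
[1,3] S\(PP\NP)  <  k=2
[0,3] S  <  k=1

[0,3] S   <
  [0,1] "heard" : PP\NP
  [1,3] S\(PP\NP)   <
    [1,2] "map" : NP
    [2,3] "under" : (S\(PP\NP))\NP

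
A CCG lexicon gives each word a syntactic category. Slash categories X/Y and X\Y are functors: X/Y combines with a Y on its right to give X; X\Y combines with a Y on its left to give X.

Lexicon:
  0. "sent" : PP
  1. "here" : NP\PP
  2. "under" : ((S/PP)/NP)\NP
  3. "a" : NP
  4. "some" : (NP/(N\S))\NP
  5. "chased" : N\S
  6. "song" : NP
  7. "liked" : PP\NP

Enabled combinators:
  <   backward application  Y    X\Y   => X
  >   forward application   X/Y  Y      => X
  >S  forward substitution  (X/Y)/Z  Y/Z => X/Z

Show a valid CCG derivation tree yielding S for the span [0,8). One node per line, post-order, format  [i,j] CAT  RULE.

[0,8] S   >
  [0,6] S/PP   >
    [0,3] (S/PP)/NP   <
      [0,2] NP   <
        [0,1] "sent" : PP
        [1,2] "here" : NP\PP
      [2,3] "under" : ((S/PP)/NP)\NP
    [3,6] NP   >
      [3,5] NP/(N\S)   <
        [3,4] "a" : NP
        [4,5] "some" : (NP/(N\S))\NP
      [5,6] "chased" : N\S
  [6,8] PP   <
    [6,7] "song" : NP
    [7,8] "liked" : PP\NP

[0,1] PP  lex  "sent"
[1,2] NP\PP  lex  "here"
[0,2] NP  <  k=1
[2,3] ((S/PP)/NP)\NP  lex  "under"
[0,3] (S/PP)/NP  <  k=2
[3,4] NP  lex  "a"
[4,5] (NP/(N\S))\NP  lex  "some"
[3,5] NP/(N\S)  <  k=4
[5,6] N\S  lex  "chased"
[3,6] NP  >  k=5
[0,6] S/PP  >  k=3
[6,7] NP  lex  "song"
[7,8] PP\NP  lex  "liked"
[6,8] PP  <  k=7
[0,8] S  >  k=6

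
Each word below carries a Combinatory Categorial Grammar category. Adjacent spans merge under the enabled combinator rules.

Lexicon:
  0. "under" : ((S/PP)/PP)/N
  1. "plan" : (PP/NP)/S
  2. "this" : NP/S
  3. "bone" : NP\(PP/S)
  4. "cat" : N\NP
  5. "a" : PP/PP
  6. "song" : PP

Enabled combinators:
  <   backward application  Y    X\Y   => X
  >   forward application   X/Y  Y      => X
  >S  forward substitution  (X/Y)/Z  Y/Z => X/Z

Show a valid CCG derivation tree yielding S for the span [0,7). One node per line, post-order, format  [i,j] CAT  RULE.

[0,1] ((S/PP)/PP)/N  lex  "under"
[1,2] (PP/NP)/S  lex  "plan"
[2,3] NP/S  lex  "this"
[1,3] PP/S  >S  k=2
[3,4] NP\(PP/S)  lex  "bone"
[1,4] NP  <  k=3
[4,5] N\NP  lex  "cat"
[1,5] N  <  k=4
[0,5] (S/PP)/PP  >  k=1
[5,6] PP/PP  lex  "a"
[0,6] S/PP  >S  k=5
[6,7] PP  lex  "song"
[0,7] S  >  k=6

[0,7] S   >
  [0,6] S/PP   >S
    [0,5] (S/PP)/PP   >
      [0,1] "under" : ((S/PP)/PP)/N
      [1,5] N   <
        [1,4] NP   <
          [1,3] PP/S   >S
            [1,2] "plan" : (PP/NP)/S
            [2,3] "this" : NP/S
          [3,4] "bone" : NP\(PP/S)
        [4,5] "cat" : N\NP
    [5,6] "a" : PP/PP
  [6,7] "song" : PP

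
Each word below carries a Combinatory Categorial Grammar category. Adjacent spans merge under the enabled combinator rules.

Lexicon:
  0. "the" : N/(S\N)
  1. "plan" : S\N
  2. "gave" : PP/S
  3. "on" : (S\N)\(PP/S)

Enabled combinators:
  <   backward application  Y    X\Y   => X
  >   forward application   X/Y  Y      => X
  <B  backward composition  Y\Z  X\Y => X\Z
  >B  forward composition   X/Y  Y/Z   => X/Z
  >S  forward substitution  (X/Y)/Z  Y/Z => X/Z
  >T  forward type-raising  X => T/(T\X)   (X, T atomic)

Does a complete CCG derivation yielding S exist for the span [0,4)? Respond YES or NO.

YES

[0,4] S   <
  [0,2] N   >
    [0,1] "the" : N/(S\N)
    [1,2] "plan" : S\N
  [2,4] S\N   <
    [2,3] "gave" : PP/S
    [3,4] "on" : (S\N)\(PP/S)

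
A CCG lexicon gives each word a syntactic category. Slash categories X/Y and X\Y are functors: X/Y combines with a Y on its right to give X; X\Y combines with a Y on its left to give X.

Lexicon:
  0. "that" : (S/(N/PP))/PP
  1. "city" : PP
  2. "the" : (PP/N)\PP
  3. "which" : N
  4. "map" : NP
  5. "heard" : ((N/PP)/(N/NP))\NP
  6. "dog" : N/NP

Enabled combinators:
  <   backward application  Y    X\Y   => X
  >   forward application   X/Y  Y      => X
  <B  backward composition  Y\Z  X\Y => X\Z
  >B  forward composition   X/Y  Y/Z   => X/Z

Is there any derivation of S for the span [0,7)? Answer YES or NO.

[0,7] S   >
  [0,4] S/(N/PP)   >
    [0,1] "that" : (S/(N/PP))/PP
    [1,4] PP   >
      [1,3] PP/N   <
        [1,2] "city" : PP
        [2,3] "the" : (PP/N)\PP
      [3,4] "which" : N
  [4,7] N/PP   >
    [4,6] (N/PP)/(N/NP)   <
      [4,5] "map" : NP
      [5,6] "heard" : ((N/PP)/(N/NP))\NP
    [6,7] "dog" : N/NP

YES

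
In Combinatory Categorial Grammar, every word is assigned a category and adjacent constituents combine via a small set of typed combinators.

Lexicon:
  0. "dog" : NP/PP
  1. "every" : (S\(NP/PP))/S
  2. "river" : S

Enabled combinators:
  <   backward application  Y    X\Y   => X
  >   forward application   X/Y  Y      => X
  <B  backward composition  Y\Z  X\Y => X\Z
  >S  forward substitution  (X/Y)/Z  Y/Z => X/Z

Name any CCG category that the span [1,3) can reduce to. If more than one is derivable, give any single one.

S\(NP/PP)

[0,3] S   <
  [0,1] "dog" : NP/PP
  [1,3] S\(NP/PP)   >
    [1,2] "every" : (S\(NP/PP))/S
    [2,3] "river" : S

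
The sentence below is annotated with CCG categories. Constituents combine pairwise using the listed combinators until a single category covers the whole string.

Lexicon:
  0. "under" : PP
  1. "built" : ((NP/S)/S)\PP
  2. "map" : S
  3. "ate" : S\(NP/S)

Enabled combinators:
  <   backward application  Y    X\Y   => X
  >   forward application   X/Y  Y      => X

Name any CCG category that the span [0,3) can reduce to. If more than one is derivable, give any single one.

[0,4] S   <
  [0,3] NP/S   >
    [0,2] (NP/S)/S   <
      [0,1] "under" : PP
      [1,2] "built" : ((NP/S)/S)\PP
    [2,3] "map" : S
  [3,4] "ate" : S\(NP/S)

NP/S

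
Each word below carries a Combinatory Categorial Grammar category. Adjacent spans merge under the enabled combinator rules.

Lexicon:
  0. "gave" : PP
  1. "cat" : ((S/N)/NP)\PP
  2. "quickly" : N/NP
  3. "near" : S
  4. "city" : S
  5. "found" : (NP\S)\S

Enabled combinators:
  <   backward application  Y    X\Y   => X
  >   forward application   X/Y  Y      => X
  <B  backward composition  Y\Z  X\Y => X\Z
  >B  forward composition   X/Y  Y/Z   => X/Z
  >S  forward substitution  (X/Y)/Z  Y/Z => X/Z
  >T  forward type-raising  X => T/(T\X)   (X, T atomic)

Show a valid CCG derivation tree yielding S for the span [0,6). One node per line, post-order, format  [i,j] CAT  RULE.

[0,6] S   >
  [0,3] S/NP   >S
    [0,2] (S/N)/NP   <
      [0,1] "gave" : PP
      [1,2] "cat" : ((S/N)/NP)\PP
    [2,3] "quickly" : N/NP
  [3,6] NP   <
    [3,4] "near" : S
    [4,6] NP\S   <
      [4,5] "city" : S
      [5,6] "found" : (NP\S)\S

[0,1] PP  lex  "gave"
[1,2] ((S/N)/NP)\PP  lex  "cat"
[0,2] (S/N)/NP  <  k=1
[2,3] N/NP  lex  "quickly"
[0,3] S/NP  >S  k=2
[3,4] S  lex  "near"
[4,5] S  lex  "city"
[5,6] (NP\S)\S  lex  "found"
[4,6] NP\S  <  k=5
[3,6] NP  <  k=4
[0,6] S  >  k=3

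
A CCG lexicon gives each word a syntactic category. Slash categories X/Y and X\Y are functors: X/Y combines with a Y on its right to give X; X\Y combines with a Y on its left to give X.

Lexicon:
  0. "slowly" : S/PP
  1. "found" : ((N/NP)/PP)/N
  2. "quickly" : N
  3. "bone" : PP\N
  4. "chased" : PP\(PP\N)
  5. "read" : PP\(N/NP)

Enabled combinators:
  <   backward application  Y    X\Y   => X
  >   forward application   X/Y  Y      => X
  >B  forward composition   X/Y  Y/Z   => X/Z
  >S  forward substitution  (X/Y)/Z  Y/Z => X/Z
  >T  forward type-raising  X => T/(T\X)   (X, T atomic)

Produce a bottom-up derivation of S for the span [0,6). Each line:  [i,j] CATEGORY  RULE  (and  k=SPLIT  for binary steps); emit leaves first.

[0,1] S/PP  lex  "slowly"
[1,2] ((N/NP)/PP)/N  lex  "found"
[2,3] N  lex  "quickly"
[1,3] (N/NP)/PP  >  k=2
[3,4] PP\N  lex  "bone"
[4,5] PP\(PP\N)  lex  "chased"
[3,5] PP  <  k=4
[1,5] N/NP  >  k=3
[5,6] PP\(N/NP)  lex  "read"
[1,6] PP  <  k=5
[0,6] S  >  k=1

[0,6] S   >
  [0,1] "slowly" : S/PP
  [1,6] PP   <
    [1,5] N/NP   >
      [1,3] (N/NP)/PP   >
        [1,2] "found" : ((N/NP)/PP)/N
        [2,3] "quickly" : N
      [3,5] PP   <
        [3,4] "bone" : PP\N
        [4,5] "chased" : PP\(PP\N)
    [5,6] "read" : PP\(N/NP)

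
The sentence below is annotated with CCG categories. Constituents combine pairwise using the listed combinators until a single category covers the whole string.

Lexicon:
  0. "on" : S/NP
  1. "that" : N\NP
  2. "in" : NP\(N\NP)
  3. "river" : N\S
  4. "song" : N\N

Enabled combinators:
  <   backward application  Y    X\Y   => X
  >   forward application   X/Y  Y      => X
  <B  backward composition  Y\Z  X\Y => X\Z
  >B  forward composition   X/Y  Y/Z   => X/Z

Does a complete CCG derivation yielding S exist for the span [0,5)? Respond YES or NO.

S/NP N\NP NP\(N\NP) N\S N\N
CKY chart[0,5] = {N}; S ∉ chart

NO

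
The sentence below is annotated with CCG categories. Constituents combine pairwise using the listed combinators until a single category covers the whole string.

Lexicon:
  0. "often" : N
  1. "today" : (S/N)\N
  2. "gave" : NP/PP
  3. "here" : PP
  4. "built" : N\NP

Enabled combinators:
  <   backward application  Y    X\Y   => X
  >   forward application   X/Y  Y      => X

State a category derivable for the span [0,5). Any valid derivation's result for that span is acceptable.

[0,5] S   >
  [0,2] S/N   <
    [0,1] "often" : N
    [1,2] "today" : (S/N)\N
  [2,5] N   <
    [2,4] NP   >
      [2,3] "gave" : NP/PP
      [3,4] "here" : PP
    [4,5] "built" : N\NP

S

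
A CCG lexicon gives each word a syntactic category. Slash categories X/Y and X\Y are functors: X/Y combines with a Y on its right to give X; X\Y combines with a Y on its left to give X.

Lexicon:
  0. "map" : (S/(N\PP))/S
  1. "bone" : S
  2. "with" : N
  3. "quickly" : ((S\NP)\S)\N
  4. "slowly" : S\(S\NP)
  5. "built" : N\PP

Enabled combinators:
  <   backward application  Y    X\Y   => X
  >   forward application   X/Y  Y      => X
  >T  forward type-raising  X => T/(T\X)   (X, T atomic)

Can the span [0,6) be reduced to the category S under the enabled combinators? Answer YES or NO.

YES

[0,6] S   >
  [0,5] S/(N\PP)   >
    [0,1] "map" : (S/(N\PP))/S
    [1,5] S   <
      [1,4] S\NP   <
        [1,2] "bone" : S
        [2,4] (S\NP)\S   <
          [2,3] "with" : N
          [3,4] "quickly" : ((S\NP)\S)\N
      [4,5] "slowly" : S\(S\NP)
  [5,6] "built" : N\PP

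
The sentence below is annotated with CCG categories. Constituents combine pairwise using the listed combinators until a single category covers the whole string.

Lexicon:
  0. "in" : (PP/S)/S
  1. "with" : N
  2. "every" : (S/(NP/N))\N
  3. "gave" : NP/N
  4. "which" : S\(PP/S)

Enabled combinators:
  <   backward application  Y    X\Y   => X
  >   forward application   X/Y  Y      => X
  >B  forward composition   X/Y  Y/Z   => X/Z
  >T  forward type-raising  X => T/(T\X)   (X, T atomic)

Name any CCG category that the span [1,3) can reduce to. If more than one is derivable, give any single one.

[0,5] S   <
  [0,4] PP/S   >
    [0,1] "in" : (PP/S)/S
    [1,4] S   >
      [1,3] S/(NP/N)   <
        [1,2] "with" : N
        [2,3] "every" : (S/(NP/N))\N
      [3,4] "gave" : NP/N
  [4,5] "which" : S\(PP/S)

S/(NP/N)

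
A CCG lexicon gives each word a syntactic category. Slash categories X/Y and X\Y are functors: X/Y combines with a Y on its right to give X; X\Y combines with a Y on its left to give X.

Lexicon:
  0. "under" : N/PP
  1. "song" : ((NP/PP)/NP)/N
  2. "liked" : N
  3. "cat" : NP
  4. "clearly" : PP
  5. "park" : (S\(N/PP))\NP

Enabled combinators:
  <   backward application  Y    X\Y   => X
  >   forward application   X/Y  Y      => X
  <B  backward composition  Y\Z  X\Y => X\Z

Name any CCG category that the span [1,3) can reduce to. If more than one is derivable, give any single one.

[0,6] S   <
  [0,1] "under" : N/PP
  [1,6] S\(N/PP)   <
    [1,5] NP   >
      [1,4] NP/PP   >
        [1,3] (NP/PP)/NP   >
          [1,2] "song" : ((NP/PP)/NP)/N
          [2,3] "liked" : N
        [3,4] "cat" : NP
      [4,5] "clearly" : PP
    [5,6] "park" : (S\(N/PP))\NP

(NP/PP)/NP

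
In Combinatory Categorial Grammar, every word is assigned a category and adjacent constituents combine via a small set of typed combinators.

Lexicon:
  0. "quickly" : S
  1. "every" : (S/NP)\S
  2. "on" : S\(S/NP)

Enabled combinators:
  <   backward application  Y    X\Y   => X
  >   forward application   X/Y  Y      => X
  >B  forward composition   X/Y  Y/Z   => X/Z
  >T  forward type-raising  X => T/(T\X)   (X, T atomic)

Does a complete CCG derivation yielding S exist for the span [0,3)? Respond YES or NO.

[0,3] S   <
  [0,2] S/NP   <
    [0,1] "quickly" : S
    [1,2] "every" : (S/NP)\S
  [2,3] "on" : S\(S/NP)

YES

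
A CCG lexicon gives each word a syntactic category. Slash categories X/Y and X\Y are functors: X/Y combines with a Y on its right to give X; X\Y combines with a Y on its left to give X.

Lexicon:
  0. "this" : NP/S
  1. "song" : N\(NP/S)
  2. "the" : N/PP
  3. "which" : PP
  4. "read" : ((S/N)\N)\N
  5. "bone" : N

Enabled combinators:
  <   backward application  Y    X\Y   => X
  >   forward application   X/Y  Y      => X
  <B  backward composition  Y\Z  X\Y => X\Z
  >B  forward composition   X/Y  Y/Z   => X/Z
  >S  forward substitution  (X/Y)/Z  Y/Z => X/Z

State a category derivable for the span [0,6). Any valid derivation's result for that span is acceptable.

[0,6] S   >
  [0,5] S/N   <
    [0,2] N   <
      [0,1] "this" : NP/S
      [1,2] "song" : N\(NP/S)
    [2,5] (S/N)\N   <
      [2,4] N   >
        [2,3] "the" : N/PP
        [3,4] "which" : PP
      [4,5] "read" : ((S/N)\N)\N
  [5,6] "bone" : N

S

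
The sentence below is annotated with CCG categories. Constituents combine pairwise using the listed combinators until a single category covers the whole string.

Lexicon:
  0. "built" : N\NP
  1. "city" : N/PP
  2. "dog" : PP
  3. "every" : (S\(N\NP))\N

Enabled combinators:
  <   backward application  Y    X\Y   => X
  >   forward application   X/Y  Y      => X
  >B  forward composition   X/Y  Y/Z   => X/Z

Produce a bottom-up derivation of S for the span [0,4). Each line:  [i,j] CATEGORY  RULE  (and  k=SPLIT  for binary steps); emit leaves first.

[0,1] N\NP  lex  "built"
[1,2] N/PP  lex  "city"
[2,3] PP  lex  "dog"
[1,3] N  >  k=2
[3,4] (S\(N\NP))\N  lex  "every"
[1,4] S\(N\NP)  <  k=3
[0,4] S  <  k=1

[0,4] S   <
  [0,1] "built" : N\NP
  [1,4] S\(N\NP)   <
    [1,3] N   >
      [1,2] "city" : N/PP
      [2,3] "dog" : PP
    [3,4] "every" : (S\(N\NP))\N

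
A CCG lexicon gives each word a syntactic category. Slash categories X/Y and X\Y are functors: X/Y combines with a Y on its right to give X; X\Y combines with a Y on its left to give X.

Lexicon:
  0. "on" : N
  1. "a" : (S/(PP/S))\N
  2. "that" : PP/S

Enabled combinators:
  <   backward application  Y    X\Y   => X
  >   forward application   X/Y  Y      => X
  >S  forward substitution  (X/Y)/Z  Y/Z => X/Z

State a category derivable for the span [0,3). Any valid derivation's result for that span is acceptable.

[0,3] S   >
  [0,2] S/(PP/S)   <
    [0,1] "on" : N
    [1,2] "a" : (S/(PP/S))\N
  [2,3] "that" : PP/S

S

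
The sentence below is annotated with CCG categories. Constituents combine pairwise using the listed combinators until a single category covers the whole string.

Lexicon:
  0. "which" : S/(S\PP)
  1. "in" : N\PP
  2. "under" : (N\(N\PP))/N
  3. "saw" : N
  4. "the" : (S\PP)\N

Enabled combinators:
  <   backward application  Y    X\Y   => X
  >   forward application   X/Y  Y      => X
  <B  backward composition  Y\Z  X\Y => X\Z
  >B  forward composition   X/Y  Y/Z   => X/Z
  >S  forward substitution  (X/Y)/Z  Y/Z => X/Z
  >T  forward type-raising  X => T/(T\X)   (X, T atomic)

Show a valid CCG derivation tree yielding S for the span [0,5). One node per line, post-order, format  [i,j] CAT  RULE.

[0,5] S   >
  [0,1] "which" : S/(S\PP)
  [1,5] S\PP   <
    [1,4] N   <
      [1,2] "in" : N\PP
      [2,4] N\(N\PP)   >
        [2,3] "under" : (N\(N\PP))/N
        [3,4] "saw" : N
    [4,5] "the" : (S\PP)\N

[0,1] S/(S\PP)  lex  "which"
[1,2] N\PP  lex  "in"
[2,3] (N\(N\PP))/N  lex  "under"
[3,4] N  lex  "saw"
[2,4] N\(N\PP)  >  k=3
[1,4] N  <  k=2
[4,5] (S\PP)\N  lex  "the"
[1,5] S\PP  <  k=4
[0,5] S  >  k=1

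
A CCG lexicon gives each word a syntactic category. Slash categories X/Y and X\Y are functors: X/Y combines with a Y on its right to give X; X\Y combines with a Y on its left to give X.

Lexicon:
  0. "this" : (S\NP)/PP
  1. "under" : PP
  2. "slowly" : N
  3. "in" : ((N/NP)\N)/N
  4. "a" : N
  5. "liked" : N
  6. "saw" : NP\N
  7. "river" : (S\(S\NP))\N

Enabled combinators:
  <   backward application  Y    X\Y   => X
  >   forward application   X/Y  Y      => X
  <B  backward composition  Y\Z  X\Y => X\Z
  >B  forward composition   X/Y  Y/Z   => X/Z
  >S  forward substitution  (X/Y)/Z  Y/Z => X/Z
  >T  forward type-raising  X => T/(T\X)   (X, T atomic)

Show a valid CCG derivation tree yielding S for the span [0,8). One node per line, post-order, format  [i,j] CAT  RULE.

[0,8] S   <
  [0,2] S\NP   >
    [0,1] "this" : (S\NP)/PP
    [1,2] "under" : PP
  [2,8] S\(S\NP)   <
    [2,7] N   >
      [2,5] N/NP   <
        [2,3] "slowly" : N
        [3,5] (N/NP)\N   >
          [3,4] "in" : ((N/NP)\N)/N
          [4,5] "a" : N
      [5,7] NP   >
        [5,6] NP/(NP\N)   >T
          [5,6] "liked" : N
        [6,7] "saw" : NP\N
    [7,8] "river" : (S\(S\NP))\N

[0,1] (S\NP)/PP  lex  "this"
[1,2] PP  lex  "under"
[0,2] S\NP  >  k=1
[2,3] N  lex  "slowly"
[3,4] ((N/NP)\N)/N  lex  "in"
[4,5] N  lex  "a"
[3,5] (N/NP)\N  >  k=4
[2,5] N/NP  <  k=3
[5,6] N  lex  "liked"
[5,6] NP/(NP\N)  >T
[6,7] NP\N  lex  "saw"
[5,7] NP  >  k=6
[2,7] N  >  k=5
[7,8] (S\(S\NP))\N  lex  "river"
[2,8] S\(S\NP)  <  k=7
[0,8] S  <  k=2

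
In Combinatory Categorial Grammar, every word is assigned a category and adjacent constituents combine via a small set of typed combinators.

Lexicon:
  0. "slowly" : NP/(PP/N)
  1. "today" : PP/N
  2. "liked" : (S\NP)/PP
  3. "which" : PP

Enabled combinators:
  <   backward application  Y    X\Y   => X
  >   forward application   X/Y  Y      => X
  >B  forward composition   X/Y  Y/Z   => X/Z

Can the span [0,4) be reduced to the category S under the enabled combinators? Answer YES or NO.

YES

[0,4] S   <
  [0,2] NP   >
    [0,1] "slowly" : NP/(PP/N)
    [1,2] "today" : PP/N
  [2,4] S\NP   >
    [2,3] "liked" : (S\NP)/PP
    [3,4] "which" : PP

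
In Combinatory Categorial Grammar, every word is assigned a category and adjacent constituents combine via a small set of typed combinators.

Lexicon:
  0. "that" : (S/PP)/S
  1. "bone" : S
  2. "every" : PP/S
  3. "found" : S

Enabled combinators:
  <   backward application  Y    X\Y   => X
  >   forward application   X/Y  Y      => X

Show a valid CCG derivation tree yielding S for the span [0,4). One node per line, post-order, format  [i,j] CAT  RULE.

[0,4] S   >
  [0,2] S/PP   >
    [0,1] "that" : (S/PP)/S
    [1,2] "bone" : S
  [2,4] PP   >
    [2,3] "every" : PP/S
    [3,4] "found" : S

[0,1] (S/PP)/S  lex  "that"
[1,2] S  lex  "bone"
[0,2] S/PP  >  k=1
[2,3] PP/S  lex  "every"
[3,4] S  lex  "found"
[2,4] PP  >  k=3
[0,4] S  >  k=2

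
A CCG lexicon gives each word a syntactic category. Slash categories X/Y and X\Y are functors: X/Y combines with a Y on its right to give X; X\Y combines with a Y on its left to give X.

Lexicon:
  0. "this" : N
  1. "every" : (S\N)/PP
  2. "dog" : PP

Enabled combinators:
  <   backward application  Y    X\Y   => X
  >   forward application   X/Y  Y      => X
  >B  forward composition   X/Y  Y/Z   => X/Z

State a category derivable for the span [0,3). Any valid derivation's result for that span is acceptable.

[0,3] S   <
  [0,1] "this" : N
  [1,3] S\N   >
    [1,2] "every" : (S\N)/PP
    [2,3] "dog" : PP

S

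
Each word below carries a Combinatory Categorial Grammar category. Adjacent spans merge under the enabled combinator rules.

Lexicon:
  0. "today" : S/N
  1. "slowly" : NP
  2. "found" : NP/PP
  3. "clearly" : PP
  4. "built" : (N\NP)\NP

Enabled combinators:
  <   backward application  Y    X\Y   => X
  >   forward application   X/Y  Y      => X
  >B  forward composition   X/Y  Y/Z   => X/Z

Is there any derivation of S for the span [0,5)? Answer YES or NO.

YES

[0,5] S   >
  [0,1] "today" : S/N
  [1,5] N   <
    [1,2] "slowly" : NP
    [2,5] N\NP   <
      [2,4] NP   >
        [2,3] "found" : NP/PP
        [3,4] "clearly" : PP
      [4,5] "built" : (N\NP)\NP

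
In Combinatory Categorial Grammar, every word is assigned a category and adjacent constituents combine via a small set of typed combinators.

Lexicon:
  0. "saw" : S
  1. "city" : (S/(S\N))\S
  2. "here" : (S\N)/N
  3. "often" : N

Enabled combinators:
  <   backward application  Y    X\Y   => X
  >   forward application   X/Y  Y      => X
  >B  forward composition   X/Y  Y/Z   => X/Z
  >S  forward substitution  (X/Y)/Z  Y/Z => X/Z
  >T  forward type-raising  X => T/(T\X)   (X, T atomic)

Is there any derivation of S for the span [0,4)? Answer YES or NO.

[0,4] S   >
  [0,2] S/(S\N)   <
    [0,1] "saw" : S
    [1,2] "city" : (S/(S\N))\S
  [2,4] S\N   >
    [2,3] "here" : (S\N)/N
    [3,4] "often" : N

YES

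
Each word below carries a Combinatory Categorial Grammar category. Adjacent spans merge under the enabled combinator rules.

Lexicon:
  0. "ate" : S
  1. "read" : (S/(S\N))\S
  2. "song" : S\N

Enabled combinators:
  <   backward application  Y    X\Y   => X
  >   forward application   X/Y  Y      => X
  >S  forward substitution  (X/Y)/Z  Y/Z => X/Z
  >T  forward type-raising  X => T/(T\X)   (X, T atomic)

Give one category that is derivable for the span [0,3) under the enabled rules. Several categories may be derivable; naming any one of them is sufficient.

S

[0,3] S   >
  [0,2] S/(S\N)   <
    [0,1] "ate" : S
    [1,2] "read" : (S/(S\N))\S
  [2,3] "song" : S\N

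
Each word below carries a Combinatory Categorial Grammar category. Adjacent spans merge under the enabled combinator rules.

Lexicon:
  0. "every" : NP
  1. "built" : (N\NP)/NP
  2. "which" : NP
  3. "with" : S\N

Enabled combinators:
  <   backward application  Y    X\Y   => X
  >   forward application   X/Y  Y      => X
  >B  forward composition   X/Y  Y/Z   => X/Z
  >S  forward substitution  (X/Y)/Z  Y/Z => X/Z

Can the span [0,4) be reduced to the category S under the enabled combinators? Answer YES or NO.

[0,4] S   <
  [0,3] N   <
    [0,1] "every" : NP
    [1,3] N\NP   >
      [1,2] "built" : (N\NP)/NP
      [2,3] "which" : NP
  [3,4] "with" : S\N

YES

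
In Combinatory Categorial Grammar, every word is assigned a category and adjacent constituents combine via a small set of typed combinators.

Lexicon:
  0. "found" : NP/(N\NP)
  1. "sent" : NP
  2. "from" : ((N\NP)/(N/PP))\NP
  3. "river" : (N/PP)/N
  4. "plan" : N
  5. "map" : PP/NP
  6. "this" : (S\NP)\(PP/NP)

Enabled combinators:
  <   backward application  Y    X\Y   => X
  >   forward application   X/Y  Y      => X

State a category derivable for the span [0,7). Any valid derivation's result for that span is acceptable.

S

[0,7] S   <
  [0,5] NP   >
    [0,1] "found" : NP/(N\NP)
    [1,5] N\NP   >
      [1,3] (N\NP)/(N/PP)   <
        [1,2] "sent" : NP
        [2,3] "from" : ((N\NP)/(N/PP))\NP
      [3,5] N/PP   >
        [3,4] "river" : (N/PP)/N
        [4,5] "plan" : N
  [5,7] S\NP   <
    [5,6] "map" : PP/NP
    [6,7] "this" : (S\NP)\(PP/NP)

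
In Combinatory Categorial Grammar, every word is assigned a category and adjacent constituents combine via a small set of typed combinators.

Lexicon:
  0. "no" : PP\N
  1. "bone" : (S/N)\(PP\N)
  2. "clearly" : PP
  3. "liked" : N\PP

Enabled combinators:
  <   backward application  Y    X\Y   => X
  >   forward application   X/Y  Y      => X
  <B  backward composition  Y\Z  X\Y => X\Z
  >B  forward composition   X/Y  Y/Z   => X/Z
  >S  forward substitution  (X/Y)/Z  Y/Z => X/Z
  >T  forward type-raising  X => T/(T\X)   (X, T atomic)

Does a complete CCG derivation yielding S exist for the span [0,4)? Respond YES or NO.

YES

[0,4] S   >
  [0,2] S/N   <
    [0,1] "no" : PP\N
    [1,2] "bone" : (S/N)\(PP\N)
  [2,4] N   <
    [2,3] "clearly" : PP
    [3,4] "liked" : N\PP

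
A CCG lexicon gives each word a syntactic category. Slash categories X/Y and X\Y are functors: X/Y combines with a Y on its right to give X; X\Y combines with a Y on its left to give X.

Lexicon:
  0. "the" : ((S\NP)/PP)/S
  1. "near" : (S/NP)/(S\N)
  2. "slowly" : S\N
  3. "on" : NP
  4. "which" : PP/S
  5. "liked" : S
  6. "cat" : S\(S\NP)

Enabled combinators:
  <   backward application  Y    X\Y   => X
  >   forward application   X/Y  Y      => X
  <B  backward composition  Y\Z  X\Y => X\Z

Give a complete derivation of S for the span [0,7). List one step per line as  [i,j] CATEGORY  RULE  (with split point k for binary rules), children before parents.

[0,1] ((S\NP)/PP)/S  lex  "the"
[1,2] (S/NP)/(S\N)  lex  "near"
[2,3] S\N  lex  "slowly"
[1,3] S/NP  >  k=2
[3,4] NP  lex  "on"
[1,4] S  >  k=3
[0,4] (S\NP)/PP  >  k=1
[4,5] PP/S  lex  "which"
[5,6] S  lex  "liked"
[4,6] PP  >  k=5
[0,6] S\NP  >  k=4
[6,7] S\(S\NP)  lex  "cat"
[0,7] S  <  k=6

[0,7] S   <
  [0,6] S\NP   >
    [0,4] (S\NP)/PP   >
      [0,1] "the" : ((S\NP)/PP)/S
      [1,4] S   >
        [1,3] S/NP   >
          [1,2] "near" : (S/NP)/(S\N)
          [2,3] "slowly" : S\N
        [3,4] "on" : NP
    [4,6] PP   >
      [4,5] "which" : PP/S
      [5,6] "liked" : S
  [6,7] "cat" : S\(S\NP)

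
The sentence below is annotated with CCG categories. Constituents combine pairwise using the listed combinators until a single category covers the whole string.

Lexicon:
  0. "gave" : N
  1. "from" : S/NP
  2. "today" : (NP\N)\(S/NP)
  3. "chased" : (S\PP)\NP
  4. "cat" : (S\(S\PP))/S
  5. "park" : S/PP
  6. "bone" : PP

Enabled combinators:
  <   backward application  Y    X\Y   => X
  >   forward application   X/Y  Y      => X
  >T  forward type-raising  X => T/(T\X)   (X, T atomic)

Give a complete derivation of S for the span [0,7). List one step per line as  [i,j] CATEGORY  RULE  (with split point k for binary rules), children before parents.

[0,1] N  lex  "gave"
[0,1] NP/(NP\N)  >T
[1,2] S/NP  lex  "from"
[2,3] (NP\N)\(S/NP)  lex  "today"
[1,3] NP\N  <  k=2
[0,3] NP  >  k=1
[3,4] (S\PP)\NP  lex  "chased"
[0,4] S\PP  <  k=3
[4,5] (S\(S\PP))/S  lex  "cat"
[5,6] S/PP  lex  "park"
[6,7] PP  lex  "bone"
[5,7] S  >  k=6
[4,7] S\(S\PP)  >  k=5
[0,7] S  <  k=4

[0,7] S   <
  [0,4] S\PP   <
    [0,3] NP   >
      [0,1] NP/(NP\N)   >T
        [0,1] "gave" : N
      [1,3] NP\N   <
        [1,2] "from" : S/NP
        [2,3] "today" : (NP\N)\(S/NP)
    [3,4] "chased" : (S\PP)\NP
  [4,7] S\(S\PP)   >
    [4,5] "cat" : (S\(S\PP))/S
    [5,7] S   >
      [5,6] "park" : S/PP
      [6,7] "bone" : PP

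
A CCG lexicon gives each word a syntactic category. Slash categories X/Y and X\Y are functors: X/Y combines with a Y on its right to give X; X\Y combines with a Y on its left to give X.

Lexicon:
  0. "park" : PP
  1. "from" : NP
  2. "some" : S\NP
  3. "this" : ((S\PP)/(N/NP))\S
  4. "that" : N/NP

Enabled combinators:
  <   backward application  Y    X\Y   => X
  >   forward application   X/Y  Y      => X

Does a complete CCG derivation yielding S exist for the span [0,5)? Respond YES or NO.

[0,5] S   <
  [0,1] "park" : PP
  [1,5] S\PP   >
    [1,4] (S\PP)/(N/NP)   <
      [1,3] S   <
        [1,2] "from" : NP
        [2,3] "some" : S\NP
      [3,4] "this" : ((S\PP)/(N/NP))\S
    [4,5] "that" : N/NP

YES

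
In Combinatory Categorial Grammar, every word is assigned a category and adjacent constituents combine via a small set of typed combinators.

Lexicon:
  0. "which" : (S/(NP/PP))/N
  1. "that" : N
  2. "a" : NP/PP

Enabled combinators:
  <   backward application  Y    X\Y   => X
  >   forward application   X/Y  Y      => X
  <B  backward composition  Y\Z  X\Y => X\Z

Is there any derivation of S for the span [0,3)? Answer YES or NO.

YES

[0,3] S   >
  [0,2] S/(NP/PP)   >
    [0,1] "which" : (S/(NP/PP))/N
    [1,2] "that" : N
  [2,3] "a" : NP/PP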